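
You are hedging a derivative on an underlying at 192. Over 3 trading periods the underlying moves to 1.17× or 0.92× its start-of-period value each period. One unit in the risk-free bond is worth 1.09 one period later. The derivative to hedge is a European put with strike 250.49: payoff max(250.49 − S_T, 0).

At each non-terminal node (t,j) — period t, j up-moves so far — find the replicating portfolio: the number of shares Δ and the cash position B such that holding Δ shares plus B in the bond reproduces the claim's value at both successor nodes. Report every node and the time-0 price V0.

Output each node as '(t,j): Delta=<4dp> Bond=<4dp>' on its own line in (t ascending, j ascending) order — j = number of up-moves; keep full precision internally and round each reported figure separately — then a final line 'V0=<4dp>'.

The replicating-portfolio and risk-neutral prices coincide; use p* = (1.09−0.92)/(1.17−0.92) = 0.6800 for the latter.
Terminal payoffs: V(3,0)=100.9819, V(3,1)=60.3547, V(3,2)=8.6875, V(3,3)=0.0000
(2,0): S=162.5088. Δ = (V_up−V_dn)/(S_up−S_dn) = (60.3547−100.9819)/(190.1353−149.5081) = -1.0000. V = [p*·60.3547 + (1−p*)·100.9819]/1.09 = 67.2985. B = V − Δ·S = 229.8073.
(2,1): S=206.6688. Δ = (V_up−V_dn)/(S_up−S_dn) = (8.6875−60.3547)/(241.8025−190.1353) = -1.0000. V = [p*·8.6875 + (1−p*)·60.3547]/1.09 = 23.1385. B = V − Δ·S = 229.8073.
(2,2): S=262.8288. Δ = (V_up−V_dn)/(S_up−S_dn) = (0.0000−8.6875)/(307.5097−241.8025) = -0.1322. V = [p*·0.0000 + (1−p*)·8.6875]/1.09 = 2.5505. B = V − Δ·S = 37.3005.
(1,0): S=176.6400. Δ = (V_up−V_dn)/(S_up−S_dn) = (23.1385−67.2985)/(206.6688−162.5088) = -1.0000. V = [p*·23.1385 + (1−p*)·67.2985]/1.09 = 34.1924. B = V − Δ·S = 210.8324.
(1,1): S=224.6400. Δ = (V_up−V_dn)/(S_up−S_dn) = (2.5505−23.1385)/(262.8288−206.6688) = -0.3666. V = [p*·2.5505 + (1−p*)·23.1385]/1.09 = 8.3841. B = V − Δ·S = 90.7364.
(0,0): S=192.0000. Δ = (V_up−V_dn)/(S_up−S_dn) = (8.3841−34.1924)/(224.6400−176.6400) = -0.5377. V = [p*·8.3841 + (1−p*)·34.1924]/1.09 = 15.2686. B = V − Δ·S = 118.5019.
Each (Δ,B) replicates both successor values, so the strategy is self-financing and V0 is arbitrage-free.

(0,0): Delta=-0.5377 Bond=118.5019
(1,0): Delta=-1.0000 Bond=210.8324
(1,1): Delta=-0.3666 Bond=90.7364
(2,0): Delta=-1.0000 Bond=229.8073
(2,1): Delta=-1.0000 Bond=229.8073
(2,2): Delta=-0.1322 Bond=37.3005
V0=15.2686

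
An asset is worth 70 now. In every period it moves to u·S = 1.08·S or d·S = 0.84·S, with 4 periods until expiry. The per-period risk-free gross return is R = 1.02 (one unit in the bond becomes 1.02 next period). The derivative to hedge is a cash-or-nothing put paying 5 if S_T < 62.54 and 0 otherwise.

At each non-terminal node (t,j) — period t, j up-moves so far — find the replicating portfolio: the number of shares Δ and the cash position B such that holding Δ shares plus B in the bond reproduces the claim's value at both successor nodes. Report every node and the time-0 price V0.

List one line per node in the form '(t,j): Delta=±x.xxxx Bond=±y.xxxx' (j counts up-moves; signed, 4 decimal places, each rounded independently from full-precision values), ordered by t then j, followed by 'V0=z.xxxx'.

(0,0): Delta=-0.1183 Bond=9.4911
(1,0): Delta=-0.1916 Bond=13.9876
(1,1): Delta=-0.0993 Bond=8.2453
(2,0): Delta=0.0000 Bond=4.8058
(2,1): Delta=-0.2412 Bond=17.4212
(2,2): Delta=-0.0625 Bond=5.4066
(3,0): Delta=0.0000 Bond=4.9020
(3,1): Delta=0.0000 Bond=4.9020
(3,2): Delta=-0.3038 Bond=22.0588
(3,3): Delta=0.0000 Bond=0.0000
V0=1.2089

Risk-neutral probability p* = (R−d)/(u−d) = (1.02−0.84)/(1.08−0.84) = 0.7500.
Terminal values V(4,·): V(4,0)=5.0000, V(4,1)=5.0000, V(4,2)=5.0000, V(4,3)=0.0000, V(4,4)=0.0000
(3,0): S=41.4893. Δ = (V_up−V_dn)/(S_up−S_dn) = (5.0000−5.0000)/(44.8084−34.8510) = 0.0000. V = [p*·5.0000 + (1−p*)·5.0000]/1.02 = 4.9020. B = V − Δ·S = 4.9020.
(3,1): S=53.3434. Δ = (V_up−V_dn)/(S_up−S_dn) = (5.0000−5.0000)/(57.6108−44.8084) = 0.0000. V = [p*·5.0000 + (1−p*)·5.0000]/1.02 = 4.9020. B = V − Δ·S = 4.9020.
(3,2): S=68.5843. Δ = (V_up−V_dn)/(S_up−S_dn) = (0.0000−5.0000)/(74.0711−57.6108) = -0.3038. V = [p*·0.0000 + (1−p*)·5.0000]/1.02 = 1.2255. B = V − Δ·S = 22.0588.
(3,3): S=88.1798. Δ = (V_up−V_dn)/(S_up−S_dn) = (0.0000−0.0000)/(95.2342−74.0711) = 0.0000. V = [p*·0.0000 + (1−p*)·0.0000]/1.02 = 0.0000. B = V − Δ·S = 0.0000.
(2,0): S=49.3920. Δ = (V_up−V_dn)/(S_up−S_dn) = (4.9020−4.9020)/(53.3434−41.4893) = 0.0000. V = [p*·4.9020 + (1−p*)·4.9020]/1.02 = 4.8058. B = V − Δ·S = 4.8058.
(2,1): S=63.5040. Δ = (V_up−V_dn)/(S_up−S_dn) = (1.2255−4.9020)/(68.5843−53.3434) = -0.2412. V = [p*·1.2255 + (1−p*)·4.9020]/1.02 = 2.1026. B = V − Δ·S = 17.4212.
(2,2): S=81.6480. Δ = (V_up−V_dn)/(S_up−S_dn) = (0.0000−1.2255)/(88.1798−68.5843) = -0.0625. V = [p*·0.0000 + (1−p*)·1.2255]/1.02 = 0.3004. B = V − Δ·S = 5.4066.
(1,0): S=58.8000. Δ = (V_up−V_dn)/(S_up−S_dn) = (2.1026−4.8058)/(63.5040−49.3920) = -0.1916. V = [p*·2.1026 + (1−p*)·4.8058]/1.02 = 2.7239. B = V − Δ·S = 13.9876.
(1,1): S=75.6000. Δ = (V_up−V_dn)/(S_up−S_dn) = (0.3004−2.1026)/(81.6480−63.5040) = -0.0993. V = [p*·0.3004 + (1−p*)·2.1026]/1.02 = 0.7362. B = V − Δ·S = 8.2453.
(0,0): S=70.0000. Δ = (V_up−V_dn)/(S_up−S_dn) = (0.7362−2.7239)/(75.6000−58.8000) = -0.1183. V = [p*·0.7362 + (1−p*)·2.7239]/1.02 = 1.2089. B = V − Δ·S = 9.4911.
Root portfolio cost Δ·70+B reproduces V0=1.2089.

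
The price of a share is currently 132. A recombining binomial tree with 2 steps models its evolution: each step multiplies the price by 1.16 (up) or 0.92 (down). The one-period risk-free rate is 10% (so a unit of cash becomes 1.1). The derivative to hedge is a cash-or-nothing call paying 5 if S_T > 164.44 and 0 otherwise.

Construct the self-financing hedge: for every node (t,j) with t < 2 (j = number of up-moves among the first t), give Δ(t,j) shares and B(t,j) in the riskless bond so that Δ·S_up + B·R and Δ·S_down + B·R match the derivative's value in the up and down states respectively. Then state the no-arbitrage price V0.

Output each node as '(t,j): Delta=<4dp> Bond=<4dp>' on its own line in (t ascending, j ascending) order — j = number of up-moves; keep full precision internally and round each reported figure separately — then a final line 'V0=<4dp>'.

(0,0): Delta=0.1076 Bond=-11.8802
(1,0): Delta=0.0000 Bond=0.0000
(1,1): Delta=0.1361 Bond=-17.4242
V0=2.3244

Risk-neutral probability p* = (R−d)/(u−d) = (1.1−0.92)/(1.16−0.92) = 0.7500.
Payoff layer (t=2): V(2,0)=0.0000, V(2,1)=0.0000, V(2,2)=5.0000
  t=1,j=0: stock 121.4400 → up 140.8704 (V=0.0000), down 111.7248 (V=0.0000). Price 0.0000; hedge Δ=0.0000, bond B=0.0000.
  t=1,j=1: stock 153.1200 → up 177.6192 (V=5.0000), down 140.8704 (V=0.0000). Price 3.4091; hedge Δ=0.1361, bond B=-17.4242.
  t=0,j=0: stock 132.0000 → up 153.1200 (V=3.4091), down 121.4400 (V=0.0000). Price 2.3244; hedge Δ=0.1076, bond B=-11.8802.
Each (Δ,B) replicates both successor values, so the strategy is self-financing and V0 is arbitrage-free.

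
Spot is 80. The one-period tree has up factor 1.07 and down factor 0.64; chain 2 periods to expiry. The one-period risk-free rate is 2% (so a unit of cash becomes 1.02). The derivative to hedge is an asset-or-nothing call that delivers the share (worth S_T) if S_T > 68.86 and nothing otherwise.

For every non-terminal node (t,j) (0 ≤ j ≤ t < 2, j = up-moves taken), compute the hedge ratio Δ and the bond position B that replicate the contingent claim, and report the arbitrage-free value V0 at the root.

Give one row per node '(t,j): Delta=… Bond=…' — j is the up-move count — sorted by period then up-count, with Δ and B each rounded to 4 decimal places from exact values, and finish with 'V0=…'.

(0,0): Delta=2.3068 Bond=-115.7934
(1,0): Delta=0.0000 Bond=0.0000
(1,1): Delta=2.4884 Bond=-133.6500
V0=68.7523

Risk-neutral probability p* = (R−d)/(u−d) = (1.02−0.64)/(1.07−0.64) = 0.8837.
At expiry t=2: V(2,0)=0.0000, V(2,1)=0.0000, V(2,2)=91.5920
Node (1,0) S=51.2000: V=(p*·0.0000+(1−p*)·0.0000)/1.02=0.0000; Δ=(0.0000−0.0000)/(54.7840−32.7680)=0.0000; B=V−Δ·S=0.0000
Node (1,1) S=85.6000: V=(p*·91.5920+(1−p*)·0.0000)/1.02=79.3547; Δ=(91.5920−0.0000)/(91.5920−54.7840)=2.4884; B=V−Δ·S=-133.6500
Node (0,0) S=80.0000: V=(p*·79.3547+(1−p*)·0.0000)/1.02=68.7523; Δ=(79.3547−0.0000)/(85.6000−51.2000)=2.3068; B=V−Δ·S=-115.7934
The time-0 hedge costs 68.7523, which is the no-arbitrage price.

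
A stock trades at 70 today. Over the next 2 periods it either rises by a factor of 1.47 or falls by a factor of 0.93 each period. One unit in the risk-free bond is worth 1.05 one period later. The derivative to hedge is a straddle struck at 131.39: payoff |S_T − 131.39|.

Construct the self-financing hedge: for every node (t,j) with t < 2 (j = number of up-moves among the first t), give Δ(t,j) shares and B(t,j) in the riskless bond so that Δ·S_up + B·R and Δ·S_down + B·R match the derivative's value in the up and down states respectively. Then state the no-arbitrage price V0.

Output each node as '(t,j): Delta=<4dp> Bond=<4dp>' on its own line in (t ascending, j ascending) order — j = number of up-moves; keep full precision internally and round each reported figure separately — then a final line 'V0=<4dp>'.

No-arbitrage ⇒ martingale measure with p* = (R−d)/(u−d) = 0.2222.
Payoff layer (t=2): V(2,0)=70.8470, V(2,1)=35.6930, V(2,2)=19.8730
(1,0): S=65.1000. Δ = (V_up−V_dn)/(S_up−S_dn) = (35.6930−70.8470)/(95.6970−60.5430) = -1.0000. V = [p*·35.6930 + (1−p*)·70.8470]/1.05 = 60.0333. B = V − Δ·S = 125.1333.
(1,1): S=102.9000. Δ = (V_up−V_dn)/(S_up−S_dn) = (19.8730−35.6930)/(151.2630−95.6970) = -0.2847. V = [p*·19.8730 + (1−p*)·35.6930]/1.05 = 30.6452. B = V − Δ·S = 59.9415.
(0,0): S=70.0000. Δ = (V_up−V_dn)/(S_up−S_dn) = (30.6452−60.0333)/(102.9000−65.1000) = -0.7775. V = [p*·30.6452 + (1−p*)·60.0333]/1.05 = 50.9549. B = V − Δ·S = 105.3774.
Check: Δ(0,0)·S0 + B(0,0) = 50.9549 = V0.

(0,0): Delta=-0.7775 Bond=105.3774
(1,0): Delta=-1.0000 Bond=125.1333
(1,1): Delta=-0.2847 Bond=59.9415
V0=50.9549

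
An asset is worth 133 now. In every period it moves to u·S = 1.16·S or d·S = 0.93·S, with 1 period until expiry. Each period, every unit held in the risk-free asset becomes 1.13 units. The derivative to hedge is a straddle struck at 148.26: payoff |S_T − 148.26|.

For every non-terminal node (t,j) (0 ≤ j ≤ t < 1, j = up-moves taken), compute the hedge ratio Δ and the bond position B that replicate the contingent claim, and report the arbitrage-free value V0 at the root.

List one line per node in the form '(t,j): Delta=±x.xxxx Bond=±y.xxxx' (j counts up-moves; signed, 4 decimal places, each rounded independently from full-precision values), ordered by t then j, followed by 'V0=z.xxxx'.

Risk-neutral probability p* = (R−d)/(u−d) = (1.13−0.93)/(1.16−0.93) = 0.8696.
At expiry t=1: V(1,0)=24.5700, V(1,1)=6.0200
Node (0,0) S=133.0000: V=(p*·6.0200+(1−p*)·24.5700)/1.13=7.4686; Δ=(6.0200−24.5700)/(154.2800−123.6900)=-0.6064; B=V−Δ·S=88.1208
Each (Δ,B) replicates both successor values, so the strategy is self-financing and V0 is arbitrage-free.

(0,0): Delta=-0.6064 Bond=88.1208
V0=7.4686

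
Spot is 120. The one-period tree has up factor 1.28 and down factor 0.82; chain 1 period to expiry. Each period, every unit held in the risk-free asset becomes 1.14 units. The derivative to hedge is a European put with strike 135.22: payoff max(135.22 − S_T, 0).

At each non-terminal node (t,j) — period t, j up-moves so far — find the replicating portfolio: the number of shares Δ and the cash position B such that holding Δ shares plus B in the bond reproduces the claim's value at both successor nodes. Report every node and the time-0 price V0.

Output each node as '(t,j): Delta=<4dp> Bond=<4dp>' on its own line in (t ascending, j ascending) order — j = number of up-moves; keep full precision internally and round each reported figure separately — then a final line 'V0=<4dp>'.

Since d<R<u, set p* = (R−d)/(u−d) = 0.6957; price each node as the discounted p*-expectation of its children.
Terminal values V(1,·): V(1,0)=36.8200, V(1,1)=0.0000
(0,0): S=120.0000. Δ = (V_up−V_dn)/(S_up−S_dn) = (0.0000−36.8200)/(153.6000−98.4000) = -0.6670. V = [p*·0.0000 + (1−p*)·36.8200]/1.14 = 9.8299. B = V − Δ·S = 89.8734.
Each (Δ,B) replicates both successor values, so the strategy is self-financing and V0 is arbitrage-free.

(0,0): Delta=-0.6670 Bond=89.8734
V0=9.8299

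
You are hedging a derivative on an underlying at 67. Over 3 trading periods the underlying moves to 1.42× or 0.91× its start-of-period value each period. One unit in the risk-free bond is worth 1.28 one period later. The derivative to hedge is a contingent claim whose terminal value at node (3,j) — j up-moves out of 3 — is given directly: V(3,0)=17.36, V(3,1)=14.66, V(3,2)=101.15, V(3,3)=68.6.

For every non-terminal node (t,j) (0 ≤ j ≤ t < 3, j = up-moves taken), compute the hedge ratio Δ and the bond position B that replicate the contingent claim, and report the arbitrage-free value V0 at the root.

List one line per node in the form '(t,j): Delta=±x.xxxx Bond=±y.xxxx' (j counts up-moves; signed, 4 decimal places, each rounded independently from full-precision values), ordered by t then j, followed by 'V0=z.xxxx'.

Under the risk-neutral measure, an up-move has probability p* = (R−d)/(u−d) = 0.7255 and values discount at R = 1.28.
Terminal values V(3,·): V(3,0)=17.3600, V(3,1)=14.6600, V(3,2)=101.1500, V(3,3)=68.6000
  t=2,j=0: stock 55.4827 → up 78.7854 (V=14.6600), down 50.4893 (V=17.3600). Price 12.0322; hedge Δ=-0.0954, bond B=17.3263.
  t=2,j=1: stock 86.5774 → up 122.9399 (V=101.1500), down 78.7854 (V=14.6600). Price 60.4747; hedge Δ=1.9588, bond B=-109.1135.
  t=2,j=2: stock 135.0988 → up 191.8403 (V=68.6000), down 122.9399 (V=101.1500). Price 60.5744; hedge Δ=-0.4724, bond B=124.3980.
  t=1,j=0: stock 60.9700 → up 86.5774 (V=60.4747), down 55.4827 (V=12.0322). Price 36.8568; hedge Δ=1.5579, bond B=-58.1286.
  t=1,j=1: stock 95.1400 → up 135.0988 (V=60.5744), down 86.5774 (V=60.4747). Price 47.3024; hedge Δ=0.0021, bond B=47.1069.
  t=0,j=0: stock 67.0000 → up 95.1400 (V=47.3024), down 60.9700 (V=36.8568). Price 34.7148; hedge Δ=0.3057, bond B=14.2334.
Root portfolio cost Δ·67+B reproduces V0=34.7148.

(0,0): Delta=0.3057 Bond=14.2334
(1,0): Delta=1.5579 Bond=-58.1286
(1,1): Delta=0.0021 Bond=47.1069
(2,0): Delta=-0.0954 Bond=17.3263
(2,1): Delta=1.9588 Bond=-109.1135
(2,2): Delta=-0.4724 Bond=124.3980
V0=34.7148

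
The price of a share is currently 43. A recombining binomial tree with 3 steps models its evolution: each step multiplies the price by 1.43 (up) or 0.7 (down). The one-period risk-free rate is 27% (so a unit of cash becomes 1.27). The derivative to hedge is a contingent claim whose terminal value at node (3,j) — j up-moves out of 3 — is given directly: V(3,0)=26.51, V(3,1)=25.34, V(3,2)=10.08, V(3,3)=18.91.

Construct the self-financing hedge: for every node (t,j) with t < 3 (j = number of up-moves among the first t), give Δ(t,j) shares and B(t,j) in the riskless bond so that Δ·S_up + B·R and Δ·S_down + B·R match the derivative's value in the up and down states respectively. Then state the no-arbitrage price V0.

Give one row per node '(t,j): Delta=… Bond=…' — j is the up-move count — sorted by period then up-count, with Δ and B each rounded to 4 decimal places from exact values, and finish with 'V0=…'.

Risk-neutral probability p* = (R−d)/(u−d) = (1.27−0.7)/(1.43−0.7) = 0.7808.
At expiry t=3: V(3,0)=26.5100, V(3,1)=25.3400, V(3,2)=10.0800, V(3,3)=18.9100
Node (2,0) S=21.0700: V=(p*·25.3400+(1−p*)·26.5100)/1.27=20.1547; Δ=(25.3400−26.5100)/(30.1301−14.7490)=-0.0761; B=V−Δ·S=21.7574
Node (2,1) S=43.0430: V=(p*·10.0800+(1−p*)·25.3400)/1.27=10.5706; Δ=(10.0800−25.3400)/(61.5515−30.1301)=-0.4857; B=V−Δ·S=31.4747
Node (2,2) S=87.9307: V=(p*·18.9100+(1−p*)·10.0800)/1.27=13.3659; Δ=(18.9100−10.0800)/(125.7409−61.5515)=0.1376; B=V−Δ·S=1.2700
Node (1,0) S=30.1000: V=(p*·10.5706+(1−p*)·20.1547)/1.27=9.9773; Δ=(10.5706−20.1547)/(43.0430−21.0700)=-0.4362; B=V−Δ·S=23.1062
Node (1,1) S=61.4900: V=(p*·13.3659+(1−p*)·10.5706)/1.27=10.0419; Δ=(13.3659−10.5706)/(87.9307−43.0430)=0.0623; B=V−Δ·S=6.2128
Node (0,0) S=43.0000: V=(p*·10.0419+(1−p*)·9.9773)/1.27=7.8959; Δ=(10.0419−9.9773)/(61.4900−30.1000)=0.0021; B=V−Δ·S=7.8074
Self-financing check: at every node Δ·S+B equals the discounted successor values.

(0,0): Delta=0.0021 Bond=7.8074
(1,0): Delta=-0.4362 Bond=23.1062
(1,1): Delta=0.0623 Bond=6.2128
(2,0): Delta=-0.0761 Bond=21.7574
(2,1): Delta=-0.4857 Bond=31.4747
(2,2): Delta=0.1376 Bond=1.2700
V0=7.8959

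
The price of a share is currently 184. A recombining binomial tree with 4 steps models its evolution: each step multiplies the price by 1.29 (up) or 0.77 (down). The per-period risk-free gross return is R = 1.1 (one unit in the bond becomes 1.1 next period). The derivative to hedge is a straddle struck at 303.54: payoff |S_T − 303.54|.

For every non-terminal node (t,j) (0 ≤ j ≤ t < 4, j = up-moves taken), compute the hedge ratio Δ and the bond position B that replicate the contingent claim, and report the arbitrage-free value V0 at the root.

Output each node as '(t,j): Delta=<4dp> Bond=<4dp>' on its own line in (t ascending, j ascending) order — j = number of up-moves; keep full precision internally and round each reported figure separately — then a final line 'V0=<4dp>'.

Under the risk-neutral measure, an up-move has probability p* = (R−d)/(u−d) = 0.6346 and values discount at R = 1.1.
Terminal values V(4,·): V(4,0)=238.8584, V(4,1)=195.1773, V(4,2)=121.9973, V(4,3)=0.6029, V(4,4)=205.9981
Node (3,0) S=84.0021: V=(p*·195.1773+(1−p*)·238.8584)/1.1=191.9434; Δ=(195.1773−238.8584)/(108.3627−64.6816)=-1.0000; B=V−Δ·S=275.9455
Node (3,1) S=140.7307: V=(p*·121.9973+(1−p*)·195.1773)/1.1=135.2147; Δ=(121.9973−195.1773)/(181.5427−108.3627)=-1.0000; B=V−Δ·S=275.9455
Node (3,2) S=235.7697: V=(p*·0.6029+(1−p*)·121.9973)/1.1=40.8714; Δ=(0.6029−121.9973)/(304.1429−181.5427)=-0.9902; B=V−Δ·S=274.3223
Node (3,3) S=394.9908: V=(p*·205.9981+(1−p*)·0.6029)/1.1=119.0453; Δ=(205.9981−0.6029)/(509.5381−304.1429)=1.0000; B=V−Δ·S=-275.9455
Node (2,0) S=109.0936: V=(p*·135.2147+(1−p*)·191.9434)/1.1=141.7659; Δ=(135.2147−191.9434)/(140.7307−84.0021)=-1.0000; B=V−Δ·S=250.8595
Node (2,1) S=182.7672: V=(p*·40.8714+(1−p*)·135.2147)/1.1=68.4936; Δ=(40.8714−135.2147)/(235.7697−140.7307)=-0.9927; B=V−Δ·S=249.9231
Node (2,2) S=306.1944: V=(p*·119.0453+(1−p*)·40.8714)/1.1=82.2562; Δ=(119.0453−40.8714)/(394.9908−235.7697)=0.4910; B=V−Δ·S=-68.0783
Node (1,0) S=141.6800: V=(p*·68.4936+(1−p*)·141.7659)/1.1=86.6056; Δ=(68.4936−141.7659)/(182.7672−109.0936)=-0.9946; B=V−Δ·S=227.5138
Node (1,1) S=237.3600: V=(p*·82.2562+(1−p*)·68.4936)/1.1=70.2069; Δ=(82.2562−68.4936)/(306.1944−182.7672)=0.1115; B=V−Δ·S=43.7405
Node (0,0) S=184.0000: V=(p*·70.2069+(1−p*)·86.6056)/1.1=69.2716; Δ=(70.2069−86.6056)/(237.3600−141.6800)=-0.1714; B=V−Δ·S=100.8077
Self-financing check: at every node Δ·S+B equals the discounted successor values.

(0,0): Delta=-0.1714 Bond=100.8077
(1,0): Delta=-0.9946 Bond=227.5138
(1,1): Delta=0.1115 Bond=43.7405
(2,0): Delta=-1.0000 Bond=250.8595
(2,1): Delta=-0.9927 Bond=249.9231
(2,2): Delta=0.4910 Bond=-68.0783
(3,0): Delta=-1.0000 Bond=275.9455
(3,1): Delta=-1.0000 Bond=275.9455
(3,2): Delta=-0.9902 Bond=274.3223
(3,3): Delta=1.0000 Bond=-275.9455
V0=69.2716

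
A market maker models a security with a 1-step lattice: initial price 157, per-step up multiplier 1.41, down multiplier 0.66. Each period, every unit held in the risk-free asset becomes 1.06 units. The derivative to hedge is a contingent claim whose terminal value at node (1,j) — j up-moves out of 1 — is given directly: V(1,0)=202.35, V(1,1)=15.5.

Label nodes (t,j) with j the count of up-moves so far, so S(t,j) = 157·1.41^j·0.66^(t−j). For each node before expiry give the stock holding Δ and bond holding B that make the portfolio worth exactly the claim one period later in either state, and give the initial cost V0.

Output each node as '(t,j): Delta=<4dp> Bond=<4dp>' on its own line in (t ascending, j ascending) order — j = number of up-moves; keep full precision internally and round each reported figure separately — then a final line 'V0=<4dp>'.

Under the risk-neutral measure, an up-move has probability p* = (R−d)/(u−d) = 0.5333 and values discount at R = 1.06.
Terminal values V(1,·): V(1,0)=202.3500, V(1,1)=15.5000
(0,0): S=157.0000. Δ = (V_up−V_dn)/(S_up−S_dn) = (15.5000−202.3500)/(221.3700−103.6200) = -1.5868. V = [p*·15.5000 + (1−p*)·202.3500]/1.06 = 96.8836. B = V − Δ·S = 346.0170.
The time-0 hedge costs 96.8836, which is the no-arbitrage price.

(0,0): Delta=-1.5868 Bond=346.0170
V0=96.8836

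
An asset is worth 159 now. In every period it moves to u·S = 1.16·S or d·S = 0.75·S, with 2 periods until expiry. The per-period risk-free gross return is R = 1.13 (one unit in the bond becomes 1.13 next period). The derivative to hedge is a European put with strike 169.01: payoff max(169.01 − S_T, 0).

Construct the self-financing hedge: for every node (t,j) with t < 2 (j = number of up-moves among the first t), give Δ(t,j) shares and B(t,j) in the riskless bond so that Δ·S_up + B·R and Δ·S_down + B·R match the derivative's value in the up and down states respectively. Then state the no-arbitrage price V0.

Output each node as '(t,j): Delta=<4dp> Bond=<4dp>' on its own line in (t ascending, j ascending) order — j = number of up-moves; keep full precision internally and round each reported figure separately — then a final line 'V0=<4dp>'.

The replicating-portfolio and risk-neutral prices coincide; use p* = (1.13−0.75)/(1.16−0.75) = 0.9268 for the latter.
Payoff layer (t=2): V(2,0)=79.5725, V(2,1)=30.6800, V(2,2)=0.0000
Node (1,0) S=119.2500: V=(p*·30.6800+(1−p*)·79.5725)/1.13=30.3164; Δ=(30.6800−79.5725)/(138.3300−89.4375)=-1.0000; B=V−Δ·S=149.5664
Node (1,1) S=184.4400: V=(p*·0.0000+(1−p*)·30.6800)/1.13=1.9866; Δ=(0.0000−30.6800)/(213.9504−138.3300)=-0.4057; B=V−Δ·S=76.8159
Node (0,0) S=159.0000: V=(p*·1.9866+(1−p*)·30.3164)/1.13=3.5925; Δ=(1.9866−30.3164)/(184.4400−119.2500)=-0.4346; B=V−Δ·S=72.6895
Each (Δ,B) replicates both successor values, so the strategy is self-financing and V0 is arbitrage-free.

(0,0): Delta=-0.4346 Bond=72.6895
(1,0): Delta=-1.0000 Bond=149.5664
(1,1): Delta=-0.4057 Bond=76.8159
V0=3.5925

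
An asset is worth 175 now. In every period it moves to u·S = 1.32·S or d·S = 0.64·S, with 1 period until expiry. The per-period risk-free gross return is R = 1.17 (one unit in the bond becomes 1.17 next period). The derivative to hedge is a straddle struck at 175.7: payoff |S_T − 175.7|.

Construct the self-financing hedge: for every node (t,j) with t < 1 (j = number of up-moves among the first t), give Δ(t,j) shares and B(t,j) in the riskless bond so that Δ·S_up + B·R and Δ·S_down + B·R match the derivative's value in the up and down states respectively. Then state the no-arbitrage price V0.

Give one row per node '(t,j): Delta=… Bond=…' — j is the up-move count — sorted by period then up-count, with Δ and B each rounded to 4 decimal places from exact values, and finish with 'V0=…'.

No-arbitrage ⇒ martingale measure with p* = (R−d)/(u−d) = 0.7794.
Terminal payoffs: V(1,0)=63.7000, V(1,1)=55.3000
  t=0,j=0: stock 175.0000 → up 231.0000 (V=55.3000), down 112.0000 (V=63.7000). Price 48.8487; hedge Δ=-0.0706, bond B=61.2016.
Check: Δ(0,0)·S0 + B(0,0) = 48.8487 = V0.

(0,0): Delta=-0.0706 Bond=61.2016
V0=48.8487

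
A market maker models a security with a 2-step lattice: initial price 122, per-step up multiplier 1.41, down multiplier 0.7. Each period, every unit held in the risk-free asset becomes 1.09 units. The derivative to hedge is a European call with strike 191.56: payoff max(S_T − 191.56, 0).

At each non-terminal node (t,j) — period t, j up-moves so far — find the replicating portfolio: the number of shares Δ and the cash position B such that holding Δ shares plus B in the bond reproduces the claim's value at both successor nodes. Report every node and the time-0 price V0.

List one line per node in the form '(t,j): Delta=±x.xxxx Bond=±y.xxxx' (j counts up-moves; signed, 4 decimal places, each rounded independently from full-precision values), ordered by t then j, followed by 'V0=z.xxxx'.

(0,0): Delta=0.2966 Bond=-23.2414
(1,0): Delta=0.0000 Bond=0.0000
(1,1): Delta=0.4175 Bond=-46.1193
V0=12.9488

Since d<R<u, set p* = (R−d)/(u−d) = 0.5493; price each node as the discounted p*-expectation of its children.
Payoff layer (t=2): V(2,0)=0.0000, V(2,1)=0.0000, V(2,2)=50.9882
Node (1,0) S=85.4000: V=(p*·0.0000+(1−p*)·0.0000)/1.09=0.0000; Δ=(0.0000−0.0000)/(120.4140−59.7800)=0.0000; B=V−Δ·S=0.0000
Node (1,1) S=172.0200: V=(p*·50.9882+(1−p*)·0.0000)/1.09=25.6950; Δ=(50.9882−0.0000)/(242.5482−120.4140)=0.4175; B=V−Δ·S=-46.1193
Node (0,0) S=122.0000: V=(p*·25.6950+(1−p*)·0.0000)/1.09=12.9488; Δ=(25.6950−0.0000)/(172.0200−85.4000)=0.2966; B=V−Δ·S=-23.2414
Self-financing check: at every node Δ·S+B equals the discounted successor values.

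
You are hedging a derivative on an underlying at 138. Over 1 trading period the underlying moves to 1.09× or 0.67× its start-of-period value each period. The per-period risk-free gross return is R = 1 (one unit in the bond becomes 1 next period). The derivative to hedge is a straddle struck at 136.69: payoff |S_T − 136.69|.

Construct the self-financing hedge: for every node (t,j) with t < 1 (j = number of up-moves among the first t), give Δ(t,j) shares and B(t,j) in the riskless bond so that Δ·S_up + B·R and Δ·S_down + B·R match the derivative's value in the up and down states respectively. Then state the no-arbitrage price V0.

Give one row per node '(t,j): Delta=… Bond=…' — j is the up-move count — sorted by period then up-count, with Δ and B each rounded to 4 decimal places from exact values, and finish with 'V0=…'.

(0,0): Delta=-0.5262 Bond=92.8848
V0=20.2657

No-arbitrage ⇒ martingale measure with p* = (R−d)/(u−d) = 0.7857.
Payoff layer (t=1): V(1,0)=44.2300, V(1,1)=13.7300
  t=0,j=0: stock 138.0000 → up 150.4200 (V=13.7300), down 92.4600 (V=44.2300). Price 20.2657; hedge Δ=-0.5262, bond B=92.8848.
Each (Δ,B) replicates both successor values, so the strategy is self-financing and V0 is arbitrage-free.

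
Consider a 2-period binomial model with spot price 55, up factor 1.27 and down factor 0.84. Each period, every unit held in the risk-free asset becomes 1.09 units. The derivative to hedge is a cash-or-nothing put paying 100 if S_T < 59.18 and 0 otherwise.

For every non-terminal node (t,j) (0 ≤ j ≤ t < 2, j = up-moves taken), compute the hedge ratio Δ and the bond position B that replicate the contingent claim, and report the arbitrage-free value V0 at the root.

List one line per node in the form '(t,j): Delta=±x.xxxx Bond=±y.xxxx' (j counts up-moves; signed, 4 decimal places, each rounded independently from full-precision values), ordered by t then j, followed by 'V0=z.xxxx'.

Since d<R<u, set p* = (R−d)/(u−d) = 0.5814; price each node as the discounted p*-expectation of its children.
Terminal values V(2,·): V(2,0)=100.0000, V(2,1)=100.0000, V(2,2)=0.0000
(1,0): S=46.2000. Δ = (V_up−V_dn)/(S_up−S_dn) = (100.0000−100.0000)/(58.6740−38.8080) = 0.0000. V = [p*·100.0000 + (1−p*)·100.0000]/1.09 = 91.7431. B = V − Δ·S = 91.7431.
(1,1): S=69.8500. Δ = (V_up−V_dn)/(S_up−S_dn) = (0.0000−100.0000)/(88.7095−58.6740) = -3.3294. V = [p*·0.0000 + (1−p*)·100.0000]/1.09 = 38.4041. B = V − Δ·S = 270.9622.
(0,0): S=55.0000. Δ = (V_up−V_dn)/(S_up−S_dn) = (38.4041−91.7431)/(69.8500−46.2000) = -2.2553. V = [p*·38.4041 + (1−p*)·91.7431]/1.09 = 55.7175. B = V − Δ·S = 179.7617.
Each (Δ,B) replicates both successor values, so the strategy is self-financing and V0 is arbitrage-free.

(0,0): Delta=-2.2553 Bond=179.7617
(1,0): Delta=0.0000 Bond=91.7431
(1,1): Delta=-3.3294 Bond=270.9622
V0=55.7175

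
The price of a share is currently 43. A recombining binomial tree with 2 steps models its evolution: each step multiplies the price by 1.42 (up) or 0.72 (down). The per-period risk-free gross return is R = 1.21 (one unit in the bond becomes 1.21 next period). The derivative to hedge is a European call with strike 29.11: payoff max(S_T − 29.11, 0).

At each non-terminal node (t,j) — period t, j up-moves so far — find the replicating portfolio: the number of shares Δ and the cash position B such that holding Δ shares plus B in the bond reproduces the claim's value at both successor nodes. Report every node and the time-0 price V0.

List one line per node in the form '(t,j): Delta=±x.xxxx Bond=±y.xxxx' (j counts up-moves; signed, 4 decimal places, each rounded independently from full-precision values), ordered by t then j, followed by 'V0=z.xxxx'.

(0,0): Delta=0.9438 Bond=-17.0482
(1,0): Delta=0.6854 Bond=-12.6261
(1,1): Delta=1.0000 Bond=-24.0579
V0=23.5366

Under the risk-neutral measure, an up-move has probability p* = (R−d)/(u−d) = 0.7000 and values discount at R = 1.21.
At expiry t=2: V(2,0)=0.0000, V(2,1)=14.8532, V(2,2)=57.5952
Node (1,0) S=30.9600: V=(p*·14.8532+(1−p*)·0.0000)/1.21=8.5928; Δ=(14.8532−0.0000)/(43.9632−22.2912)=0.6854; B=V−Δ·S=-12.6261
Node (1,1) S=61.0600: V=(p*·57.5952+(1−p*)·14.8532)/1.21=37.0021; Δ=(57.5952−14.8532)/(86.7052−43.9632)=1.0000; B=V−Δ·S=-24.0579
Node (0,0) S=43.0000: V=(p*·37.0021+(1−p*)·8.5928)/1.21=23.5366; Δ=(37.0021−8.5928)/(61.0600−30.9600)=0.9438; B=V−Δ·S=-17.0482
Self-financing check: at every node Δ·S+B equals the discounted successor values.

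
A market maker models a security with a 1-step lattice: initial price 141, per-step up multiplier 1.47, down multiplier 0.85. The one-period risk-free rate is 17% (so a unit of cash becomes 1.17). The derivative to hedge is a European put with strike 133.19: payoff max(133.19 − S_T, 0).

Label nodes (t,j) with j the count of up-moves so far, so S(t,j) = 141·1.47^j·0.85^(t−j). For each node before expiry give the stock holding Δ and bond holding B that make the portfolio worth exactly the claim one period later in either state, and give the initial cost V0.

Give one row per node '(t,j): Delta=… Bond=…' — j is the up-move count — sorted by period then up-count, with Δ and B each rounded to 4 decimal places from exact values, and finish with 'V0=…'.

No-arbitrage ⇒ martingale measure with p* = (R−d)/(u−d) = 0.5161.
Payoff layer (t=1): V(1,0)=13.3400, V(1,1)=0.0000
  t=0,j=0: stock 141.0000 → up 207.2700 (V=0.0000), down 119.8500 (V=13.3400). Price 5.5170; hedge Δ=-0.1526, bond B=27.0331.
Self-financing check: at every node Δ·S+B equals the discounted successor values.

(0,0): Delta=-0.1526 Bond=27.0331
V0=5.5170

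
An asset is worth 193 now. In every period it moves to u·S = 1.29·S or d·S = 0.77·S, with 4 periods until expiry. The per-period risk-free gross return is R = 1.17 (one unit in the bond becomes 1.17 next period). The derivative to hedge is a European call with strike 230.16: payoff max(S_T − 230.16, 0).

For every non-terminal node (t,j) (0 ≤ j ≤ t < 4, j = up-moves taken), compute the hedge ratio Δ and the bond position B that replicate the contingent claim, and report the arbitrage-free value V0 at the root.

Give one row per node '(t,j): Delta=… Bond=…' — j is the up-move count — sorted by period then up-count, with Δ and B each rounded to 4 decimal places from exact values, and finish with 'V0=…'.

(0,0): Delta=0.8365 Bond=-84.6704
(1,0): Delta=0.4970 Bond=-48.6124
(1,1): Delta=0.8973 Bond=-114.2000
(2,0): Delta=0.0000 Bond=0.0000
(2,1): Delta=0.5860 Bond=-73.9394
(2,2): Delta=0.9531 Bond=-151.5164
(3,0): Delta=0.0000 Bond=0.0000
(3,1): Delta=0.0000 Bond=0.0000
(3,2): Delta=0.6910 Bond=-112.4618
(3,3): Delta=1.0000 Bond=-196.7179
V0=76.7810

Under the risk-neutral measure, an up-move has probability p* = (R−d)/(u−d) = 0.7692 and values discount at R = 1.17.
Terminal values V(4,·): V(4,0)=0.0000, V(4,1)=0.0000, V(4,2)=0.0000, V(4,3)=88.8595, V(4,4)=304.3012
  t=3,j=0: stock 88.1109 → up 113.6630 (V=0.0000), down 67.8454 (V=0.0000). Price 0.0000; hedge Δ=0.0000, bond B=0.0000.
  t=3,j=1: stock 147.6143 → up 190.4225 (V=0.0000), down 113.6630 (V=0.0000). Price 0.0000; hedge Δ=0.0000, bond B=0.0000.
  t=3,j=2: stock 247.3019 → up 319.0195 (V=88.8595), down 190.4225 (V=0.0000). Price 58.4217; hedge Δ=0.6910, bond B=-112.4618.
  t=3,j=3: stock 414.3110 → up 534.4612 (V=304.3012), down 319.0195 (V=88.8595). Price 217.5930; hedge Δ=1.0000, bond B=-196.7179.
  t=2,j=0: stock 114.4297 → up 147.6143 (V=0.0000), down 88.1109 (V=0.0000). Price 0.0000; hedge Δ=0.0000, bond B=0.0000.
  t=2,j=1: stock 191.7069 → up 247.3019 (V=58.4217), down 147.6143 (V=0.0000). Price 38.4101; hedge Δ=0.5860, bond B=-73.9394.
  t=2,j=2: stock 321.1713 → up 414.3110 (V=217.5930), down 247.3019 (V=58.4217). Price 154.5822; hedge Δ=0.9531, bond B=-151.5164.
  t=1,j=0: stock 148.6100 → up 191.7069 (V=38.4101), down 114.4297 (V=0.0000). Price 25.2532; hedge Δ=0.4970, bond B=-48.6124.
  t=1,j=1: stock 248.9700 → up 321.1713 (V=154.5822), down 191.7069 (V=38.4101). Price 109.2079; hedge Δ=0.8973, bond B=-114.2000.
  t=0,j=0: stock 193.0000 → up 248.9700 (V=109.2079), down 148.6100 (V=25.2532). Price 76.7810; hedge Δ=0.8365, bond B=-84.6704.
The time-0 hedge costs 76.7810, which is the no-arbitrage price.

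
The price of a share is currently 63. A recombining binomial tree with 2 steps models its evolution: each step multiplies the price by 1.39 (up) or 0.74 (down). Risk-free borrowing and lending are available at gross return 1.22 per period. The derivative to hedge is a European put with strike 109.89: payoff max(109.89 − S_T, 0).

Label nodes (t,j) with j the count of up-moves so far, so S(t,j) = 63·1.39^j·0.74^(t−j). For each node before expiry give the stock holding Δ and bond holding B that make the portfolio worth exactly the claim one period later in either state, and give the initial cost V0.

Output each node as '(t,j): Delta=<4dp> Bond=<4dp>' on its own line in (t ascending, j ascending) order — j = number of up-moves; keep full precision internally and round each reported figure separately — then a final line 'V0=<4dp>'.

No-arbitrage ⇒ martingale measure with p* = (R−d)/(u−d) = 0.7385.
At expiry t=2: V(2,0)=75.3912, V(2,1)=45.0882, V(2,2)=0.0000
Node (1,0) S=46.6200: V=(p*·45.0882+(1−p*)·75.3912)/1.22=43.4538; Δ=(45.0882−75.3912)/(64.8018−34.4988)=-1.0000; B=V−Δ·S=90.0738
Node (1,1) S=87.5700: V=(p*·0.0000+(1−p*)·45.0882)/1.22=9.6658; Δ=(0.0000−45.0882)/(121.7223−64.8018)=-0.7921; B=V−Δ·S=79.0323
Node (0,0) S=63.0000: V=(p*·9.6658+(1−p*)·43.4538)/1.22=15.1661; Δ=(9.6658−43.4538)/(87.5700−46.6200)=-0.8251; B=V−Δ·S=67.1476
Each (Δ,B) replicates both successor values, so the strategy is self-financing and V0 is arbitrage-free.

(0,0): Delta=-0.8251 Bond=67.1476
(1,0): Delta=-1.0000 Bond=90.0738
(1,1): Delta=-0.7921 Bond=79.0323
V0=15.1661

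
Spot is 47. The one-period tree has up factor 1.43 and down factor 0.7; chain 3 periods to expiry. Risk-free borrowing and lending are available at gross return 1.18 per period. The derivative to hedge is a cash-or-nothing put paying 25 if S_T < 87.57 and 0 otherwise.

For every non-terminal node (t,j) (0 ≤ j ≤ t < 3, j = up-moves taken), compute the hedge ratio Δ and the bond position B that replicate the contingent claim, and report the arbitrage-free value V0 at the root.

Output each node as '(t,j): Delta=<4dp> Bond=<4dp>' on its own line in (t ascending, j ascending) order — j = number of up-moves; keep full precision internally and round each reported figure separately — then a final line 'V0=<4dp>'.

Under the risk-neutral measure, an up-move has probability p* = (R−d)/(u−d) = 0.6575 and values discount at R = 1.18.
Terminal payoffs: V(3,0)=25.0000, V(3,1)=25.0000, V(3,2)=25.0000, V(3,3)=0.0000
(2,0): S=23.0300. Δ = (V_up−V_dn)/(S_up−S_dn) = (25.0000−25.0000)/(32.9329−16.1210) = 0.0000. V = [p*·25.0000 + (1−p*)·25.0000]/1.18 = 21.1864. B = V − Δ·S = 21.1864.
(2,1): S=47.0470. Δ = (V_up−V_dn)/(S_up−S_dn) = (25.0000−25.0000)/(67.2772−32.9329) = 0.0000. V = [p*·25.0000 + (1−p*)·25.0000]/1.18 = 21.1864. B = V − Δ·S = 21.1864.
(2,2): S=96.1103. Δ = (V_up−V_dn)/(S_up−S_dn) = (0.0000−25.0000)/(137.4377−67.2772) = -0.3563. V = [p*·0.0000 + (1−p*)·25.0000]/1.18 = 7.2556. B = V − Δ·S = 41.5022.
(1,0): S=32.9000. Δ = (V_up−V_dn)/(S_up−S_dn) = (21.1864−21.1864)/(47.0470−23.0300) = 0.0000. V = [p*·21.1864 + (1−p*)·21.1864]/1.18 = 17.9546. B = V − Δ·S = 17.9546.
(1,1): S=67.2100. Δ = (V_up−V_dn)/(S_up−S_dn) = (7.2556−21.1864)/(96.1103−47.0470) = -0.2839. V = [p*·7.2556 + (1−p*)·21.1864]/1.18 = 10.1919. B = V − Δ·S = 29.2752.
(0,0): S=47.0000. Δ = (V_up−V_dn)/(S_up−S_dn) = (10.1919−17.9546)/(67.2100−32.9000) = -0.2263. V = [p*·10.1919 + (1−p*)·17.9546]/1.18 = 10.8901. B = V − Δ·S = 21.5240.
Each (Δ,B) replicates both successor values, so the strategy is self-financing and V0 is arbitrage-free.

(0,0): Delta=-0.2263 Bond=21.5240
(1,0): Delta=0.0000 Bond=17.9546
(1,1): Delta=-0.2839 Bond=29.2752
(2,0): Delta=0.0000 Bond=21.1864
(2,1): Delta=0.0000 Bond=21.1864
(2,2): Delta=-0.3563 Bond=41.5022
V0=10.8901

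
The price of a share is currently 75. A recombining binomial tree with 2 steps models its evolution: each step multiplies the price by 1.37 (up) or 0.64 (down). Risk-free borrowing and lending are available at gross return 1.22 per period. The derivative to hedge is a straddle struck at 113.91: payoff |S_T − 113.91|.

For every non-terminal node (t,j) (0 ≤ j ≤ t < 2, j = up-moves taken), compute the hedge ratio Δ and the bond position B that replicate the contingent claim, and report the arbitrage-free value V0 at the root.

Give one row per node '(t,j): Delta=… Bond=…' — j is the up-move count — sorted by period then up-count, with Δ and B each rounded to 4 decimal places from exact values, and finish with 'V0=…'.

(0,0): Delta=-0.3611 Bond=51.3934
(1,0): Delta=-1.0000 Bond=93.3689
(1,1): Delta=-0.2839 Bond=54.7684
V0=24.3135

Since d<R<u, set p* = (R−d)/(u−d) = 0.7945; price each node as the discounted p*-expectation of its children.
Terminal values V(2,·): V(2,0)=83.1900, V(2,1)=48.1500, V(2,2)=26.8575
(1,0): S=48.0000. Δ = (V_up−V_dn)/(S_up−S_dn) = (48.1500−83.1900)/(65.7600−30.7200) = -1.0000. V = [p*·48.1500 + (1−p*)·83.1900]/1.22 = 45.3689. B = V − Δ·S = 93.3689.
(1,1): S=102.7500. Δ = (V_up−V_dn)/(S_up−S_dn) = (26.8575−48.1500)/(140.7675−65.7600) = -0.2839. V = [p*·26.8575 + (1−p*)·48.1500]/1.22 = 25.6006. B = V − Δ·S = 54.7684.
(0,0): S=75.0000. Δ = (V_up−V_dn)/(S_up−S_dn) = (25.6006−45.3689)/(102.7500−48.0000) = -0.3611. V = [p*·25.6006 + (1−p*)·45.3689]/1.22 = 24.3135. B = V − Δ·S = 51.3934.
Check: Δ(0,0)·S0 + B(0,0) = 24.3135 = V0.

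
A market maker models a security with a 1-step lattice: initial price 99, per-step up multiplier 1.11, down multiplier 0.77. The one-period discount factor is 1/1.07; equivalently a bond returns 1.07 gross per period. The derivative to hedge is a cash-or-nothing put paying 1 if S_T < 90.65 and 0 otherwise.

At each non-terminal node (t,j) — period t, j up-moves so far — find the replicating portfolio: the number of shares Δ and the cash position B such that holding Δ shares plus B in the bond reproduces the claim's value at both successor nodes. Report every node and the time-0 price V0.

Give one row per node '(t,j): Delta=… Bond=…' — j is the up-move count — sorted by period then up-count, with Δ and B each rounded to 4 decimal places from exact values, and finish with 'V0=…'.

(0,0): Delta=-0.0297 Bond=3.0511
V0=0.1100

Under the risk-neutral measure, an up-move has probability p* = (R−d)/(u−d) = 0.8824 and values discount at R = 1.07.
At expiry t=1: V(1,0)=1.0000, V(1,1)=0.0000
Node (0,0) S=99.0000: V=(p*·0.0000+(1−p*)·1.0000)/1.07=0.1100; Δ=(0.0000−1.0000)/(109.8900−76.2300)=-0.0297; B=V−Δ·S=3.0511
Self-financing check: at every node Δ·S+B equals the discounted successor values.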